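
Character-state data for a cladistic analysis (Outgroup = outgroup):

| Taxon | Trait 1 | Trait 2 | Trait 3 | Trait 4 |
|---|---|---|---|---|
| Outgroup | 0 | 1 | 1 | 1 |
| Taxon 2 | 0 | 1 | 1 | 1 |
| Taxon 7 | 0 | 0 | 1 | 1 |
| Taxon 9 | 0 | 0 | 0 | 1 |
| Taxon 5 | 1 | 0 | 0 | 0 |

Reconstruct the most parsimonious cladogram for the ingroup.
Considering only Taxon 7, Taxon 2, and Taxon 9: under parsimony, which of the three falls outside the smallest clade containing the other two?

Taxon 2

Character polarity is set by the outgroup: the derived state is whichever differs from the outgroup's state, so for Trait 2, Trait 3, Trait 4 the derived state is '0', and for the remaining characters it is '1'.
Trait 1 (derived state '1') is unique to Taxon 5 (autapomorphy; uninformative for grouping).
Trait 2: derived state '0' in Taxon 5, Taxon 7, and Taxon 9 only — synapomorphy for {Taxon 5, Taxon 7, Taxon 9}.
Only Taxon 5 and Taxon 9 show the derived state '0' for Trait 3, supporting them as a clade.
Trait 4: derived state '0' in Taxon 5 only — an autapomorphy, so it tells us nothing about relationships among taxa.
Most parsimonious ingroup topology: (Taxon 2,(Taxon 7,(Taxon 9,Taxon 5))).
Taxon 9 and Taxon 7 share a more recent common ancestor with each other than either does with Taxon 2, so Taxon 2 is the least closely related of the three.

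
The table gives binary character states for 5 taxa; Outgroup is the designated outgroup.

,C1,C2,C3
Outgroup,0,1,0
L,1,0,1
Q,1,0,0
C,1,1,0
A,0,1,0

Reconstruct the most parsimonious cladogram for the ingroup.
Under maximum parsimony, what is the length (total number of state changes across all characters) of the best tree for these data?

3

Character polarity is set by the outgroup: the derived state is whichever differs from the outgroup's state, so for C2 the derived state is '0', and for the remaining characters it is '1'.
C1: derived state '1' in C, L, and Q only — synapomorphy for {C, L, Q}.
C2: derived state '0' in L and Q only — synapomorphy for {L, Q}.
C3: derived state '1' in L only — an autapomorphy, so it tells us nothing about relationships among taxa.
Most parsimonious ingroup topology: (((L,Q),C),A).
Changes per character on this tree: C1: 1; C2: 1; C3: 1.
Total = 3.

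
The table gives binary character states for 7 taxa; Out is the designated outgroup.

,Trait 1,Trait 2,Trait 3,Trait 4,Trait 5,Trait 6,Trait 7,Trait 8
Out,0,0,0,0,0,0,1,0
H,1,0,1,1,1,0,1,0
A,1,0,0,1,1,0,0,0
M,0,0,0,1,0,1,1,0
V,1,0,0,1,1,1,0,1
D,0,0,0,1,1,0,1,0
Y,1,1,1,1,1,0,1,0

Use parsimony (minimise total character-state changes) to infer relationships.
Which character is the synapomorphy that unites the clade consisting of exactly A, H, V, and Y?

Character polarity is set by the outgroup: the derived state is whichever differs from the outgroup's state, so for Trait 7 the derived state is '0', and for the remaining characters it is '1'.
Trait 1: derived state '1' in A, H, V, and Y only — synapomorphy for {A, H, V, Y}.
Trait 2: derived state '1' in Y only — an autapomorphy, so it tells us nothing about relationships among taxa.
Only H and Y show the derived state '1' for Trait 3, supporting them as a clade.
All ingroup taxa share the derived state '1' for Trait 4; it defines the ingroup but does not resolve relationships within it.
Trait 5: derived state '1' in A, D, H, V, and Y only — synapomorphy for {A, D, H, V, Y}.
Trait 6 groups M and V, which is incompatible with the clades supported by the remaining characters; treating it as convergent (homoplasy) costs fewer steps than any alternative tree.
Trait 7 (derived state '0') is shared by A and V — a synapomorphy uniting that clade.
Trait 8: derived state '1' in V only — an autapomorphy, so it tells us nothing about relationships among taxa.
Most parsimonious ingroup topology: ((((H,Y),(A,V)),D),M).
The clade {A, H, V, Y} is supported by Trait 1: its derived state '1' occurs in exactly those taxa and in no other taxon (including the outgroup).

Trait 1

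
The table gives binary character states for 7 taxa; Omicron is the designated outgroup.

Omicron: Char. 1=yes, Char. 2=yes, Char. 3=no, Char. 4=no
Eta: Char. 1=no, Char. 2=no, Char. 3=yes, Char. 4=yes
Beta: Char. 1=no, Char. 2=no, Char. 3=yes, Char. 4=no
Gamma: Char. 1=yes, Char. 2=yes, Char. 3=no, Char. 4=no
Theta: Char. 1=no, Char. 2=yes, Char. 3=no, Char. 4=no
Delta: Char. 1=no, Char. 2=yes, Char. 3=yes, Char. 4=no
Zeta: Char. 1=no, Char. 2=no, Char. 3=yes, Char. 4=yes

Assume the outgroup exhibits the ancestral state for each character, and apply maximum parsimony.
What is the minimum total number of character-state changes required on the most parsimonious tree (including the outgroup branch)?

4

Character polarity is set by the outgroup: the derived state is whichever differs from the outgroup's state, so for Char. 1, Char. 2 the derived state is 'no', and for the remaining characters it is 'yes'.
Char. 1: derived state 'no' in Beta, Delta, Eta, Theta, and Zeta only — synapomorphy for {Beta, Delta, Eta, Theta, Zeta}.
Char. 2: derived state 'no' in Beta, Eta, and Zeta only — synapomorphy for {Beta, Eta, Zeta}.
Char. 3 (derived state 'yes') is shared by Beta, Delta, Eta, and Zeta — a synapomorphy uniting that clade.
Only Eta and Zeta show the derived state 'yes' for Char. 4, supporting them as a clade.
Most parsimonious ingroup topology: (((((Eta,Zeta),Beta),Delta),Theta),Gamma).
Changes per character on this tree: Char. 1: 1; Char. 2: 1; Char. 3: 1; Char. 4: 1.
Total = 4.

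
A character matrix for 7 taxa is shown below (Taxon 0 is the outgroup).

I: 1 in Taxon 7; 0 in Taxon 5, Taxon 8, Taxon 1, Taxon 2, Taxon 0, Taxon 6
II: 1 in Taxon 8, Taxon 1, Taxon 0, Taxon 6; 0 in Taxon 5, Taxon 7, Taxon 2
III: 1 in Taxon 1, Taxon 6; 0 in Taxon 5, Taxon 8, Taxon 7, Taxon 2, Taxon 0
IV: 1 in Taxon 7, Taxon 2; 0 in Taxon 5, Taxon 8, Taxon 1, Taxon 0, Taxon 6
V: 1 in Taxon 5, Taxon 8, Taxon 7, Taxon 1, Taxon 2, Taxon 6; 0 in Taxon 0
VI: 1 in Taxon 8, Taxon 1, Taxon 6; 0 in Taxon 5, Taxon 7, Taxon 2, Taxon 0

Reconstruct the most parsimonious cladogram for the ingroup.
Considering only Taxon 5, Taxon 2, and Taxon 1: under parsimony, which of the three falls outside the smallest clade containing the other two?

Taxon 1

Character polarity is set by the outgroup: the derived state is whichever differs from the outgroup's state, so for II the derived state is '0', and for the remaining characters it is '1'.
I: derived state '1' in Taxon 7 only — an autapomorphy, so it tells us nothing about relationships among taxa.
II: derived state '0' in Taxon 2, Taxon 5, and Taxon 7 only — synapomorphy for {Taxon 2, Taxon 5, Taxon 7}.
Only Taxon 1 and Taxon 6 show the derived state '1' for III, supporting them as a clade.
Only Taxon 2 and Taxon 7 show the derived state '1' for IV, supporting them as a clade.
V (derived state '1') is shared by all ingroup taxa — unites the whole ingroup.
Only Taxon 1, Taxon 6, and Taxon 8 show the derived state '1' for VI, supporting them as a clade.
Most parsimonious ingroup topology: ((Taxon 8,(Taxon 6,Taxon 1)),((Taxon 2,Taxon 7),Taxon 5)).
Taxon 2 and Taxon 5 share a more recent common ancestor with each other than either does with Taxon 1, so Taxon 1 is the least closely related of the three.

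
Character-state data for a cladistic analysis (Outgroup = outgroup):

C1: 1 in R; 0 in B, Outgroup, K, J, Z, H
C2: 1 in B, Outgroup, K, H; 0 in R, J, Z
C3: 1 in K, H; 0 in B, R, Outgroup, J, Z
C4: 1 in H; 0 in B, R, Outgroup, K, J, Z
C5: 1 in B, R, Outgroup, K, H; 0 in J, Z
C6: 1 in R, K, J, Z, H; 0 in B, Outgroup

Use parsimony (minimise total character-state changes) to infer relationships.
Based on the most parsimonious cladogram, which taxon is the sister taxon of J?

Character polarity is set by the outgroup: the derived state is whichever differs from the outgroup's state, so for C2, C5 the derived state is '0', and for the remaining characters it is '1'.
C1 (derived state '1') is unique to R (autapomorphy; uninformative for grouping).
C2 (derived state '0') is shared by J, R, and Z — a synapomorphy uniting that clade.
Only H and K show the derived state '1' for C3, supporting them as a clade.
C4 (derived state '1') is unique to H (autapomorphy; uninformative for grouping).
Only J and Z show the derived state '0' for C5, supporting them as a clade.
Only H, J, K, R, and Z show the derived state '1' for C6, supporting them as a clade.
Most parsimonious ingroup topology: (((R,(Z,J)),(H,K)),B).
J and Z form a cherry on this tree, so they are sister taxa.

Z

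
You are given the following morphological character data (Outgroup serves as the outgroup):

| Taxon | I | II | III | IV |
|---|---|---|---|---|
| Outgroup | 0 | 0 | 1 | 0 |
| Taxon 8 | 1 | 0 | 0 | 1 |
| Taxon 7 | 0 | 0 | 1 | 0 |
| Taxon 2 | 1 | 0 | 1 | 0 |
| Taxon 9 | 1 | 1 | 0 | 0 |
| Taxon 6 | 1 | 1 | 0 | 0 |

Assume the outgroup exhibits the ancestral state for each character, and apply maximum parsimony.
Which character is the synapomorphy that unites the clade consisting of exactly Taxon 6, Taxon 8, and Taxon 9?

III

Character polarity is set by the outgroup: the derived state is whichever differs from the outgroup's state, so for III the derived state is '0', and for the remaining characters it is '1'.
I: derived state '1' in Taxon 2, Taxon 6, Taxon 8, and Taxon 9 only — synapomorphy for {Taxon 2, Taxon 6, Taxon 8, Taxon 9}.
Only Taxon 6 and Taxon 9 show the derived state '1' for II, supporting them as a clade.
Only Taxon 6, Taxon 8, and Taxon 9 show the derived state '0' for III, supporting them as a clade.
IV: derived state '1' in Taxon 8 only — an autapomorphy, so it tells us nothing about relationships among taxa.
Most parsimonious ingroup topology: (((Taxon 8,(Taxon 9,Taxon 6)),Taxon 2),Taxon 7).
The clade {Taxon 6, Taxon 8, Taxon 9} is supported by III: its derived state '0' occurs in exactly those taxa and in no other taxon (including the outgroup).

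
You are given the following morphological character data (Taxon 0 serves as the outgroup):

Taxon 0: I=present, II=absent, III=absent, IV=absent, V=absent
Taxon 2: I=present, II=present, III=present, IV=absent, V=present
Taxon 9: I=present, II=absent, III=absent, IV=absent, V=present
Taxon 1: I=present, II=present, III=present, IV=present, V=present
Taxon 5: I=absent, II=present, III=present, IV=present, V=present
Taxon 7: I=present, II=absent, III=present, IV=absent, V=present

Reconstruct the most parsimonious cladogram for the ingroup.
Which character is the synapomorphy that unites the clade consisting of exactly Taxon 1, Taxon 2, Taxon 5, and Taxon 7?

Character polarity is set by the outgroup: the derived state is whichever differs from the outgroup's state, so for I the derived state is 'absent', and for the remaining characters it is 'present'.
I: derived state 'absent' in Taxon 5 only — an autapomorphy, so it tells us nothing about relationships among taxa.
II: derived state 'present' in Taxon 1, Taxon 2, and Taxon 5 only — synapomorphy for {Taxon 1, Taxon 2, Taxon 5}.
III (derived state 'present') is shared by Taxon 1, Taxon 2, Taxon 5, and Taxon 7 — a synapomorphy uniting that clade.
IV (derived state 'present') is shared by Taxon 1 and Taxon 5 — a synapomorphy uniting that clade.
All ingroup taxa share the derived state 'present' for V; it defines the ingroup but does not resolve relationships within it.
Most parsimonious ingroup topology: (((Taxon 2,(Taxon 1,Taxon 5)),Taxon 7),Taxon 9).
The clade {Taxon 1, Taxon 2, Taxon 5, Taxon 7} is supported by III: its derived state 'present' occurs in exactly those taxa and in no other taxon (including the outgroup).

III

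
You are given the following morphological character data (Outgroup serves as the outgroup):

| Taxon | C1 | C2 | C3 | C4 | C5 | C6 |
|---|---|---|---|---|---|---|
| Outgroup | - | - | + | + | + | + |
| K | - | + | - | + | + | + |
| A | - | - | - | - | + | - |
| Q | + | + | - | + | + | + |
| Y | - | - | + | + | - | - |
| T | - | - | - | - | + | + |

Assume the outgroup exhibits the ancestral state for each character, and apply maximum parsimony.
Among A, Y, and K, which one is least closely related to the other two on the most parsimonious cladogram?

Y

Character polarity is set by the outgroup: the derived state is whichever differs from the outgroup's state, so for C3, C4, C5, C6 the derived state is '-', and for the remaining characters it is '+'.
C1 (derived state '+') is unique to Q (autapomorphy; uninformative for grouping).
Only K and Q show the derived state '+' for C2, supporting them as a clade.
C3 (derived state '-') is shared by A, K, Q, and T — a synapomorphy uniting that clade.
Only A and T show the derived state '-' for C4, supporting them as a clade.
C5: derived state '-' in Y only — an autapomorphy, so it tells us nothing about relationships among taxa.
C6 (state '-') occurs in A and Y but conflicts with the nesting implied by the other characters — most parsimoniously interpreted as homoplasy.
Most parsimonious ingroup topology: (((K,Q),(A,T)),Y).
K and A share a more recent common ancestor with each other than either does with Y, so Y is the least closely related of the three.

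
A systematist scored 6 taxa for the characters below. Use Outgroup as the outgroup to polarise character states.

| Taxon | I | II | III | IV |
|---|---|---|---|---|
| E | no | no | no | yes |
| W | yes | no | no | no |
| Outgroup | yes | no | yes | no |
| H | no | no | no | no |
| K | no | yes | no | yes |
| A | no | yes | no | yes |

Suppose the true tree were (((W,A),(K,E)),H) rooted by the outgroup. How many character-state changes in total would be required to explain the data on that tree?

Map each character onto (((W,A),(K,E)),H) (rooted by Outgroup) and count the minimum state changes it requires (Fitch parsimony):
I: 2; II: 2; III: 1; IV: 2.
Total tree length = 7.

7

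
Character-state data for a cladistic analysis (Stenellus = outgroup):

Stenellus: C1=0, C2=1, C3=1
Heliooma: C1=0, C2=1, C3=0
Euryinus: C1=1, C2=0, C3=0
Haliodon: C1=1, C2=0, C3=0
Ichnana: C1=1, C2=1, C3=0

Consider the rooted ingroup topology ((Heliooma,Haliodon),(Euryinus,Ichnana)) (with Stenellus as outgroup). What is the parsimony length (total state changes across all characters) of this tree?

5

Map each character onto ((Heliooma,Haliodon),(Euryinus,Ichnana)) (rooted by Stenellus) and count the minimum state changes it requires (Fitch parsimony):
C1: 2; C2: 2; C3: 1.
Total tree length = 5.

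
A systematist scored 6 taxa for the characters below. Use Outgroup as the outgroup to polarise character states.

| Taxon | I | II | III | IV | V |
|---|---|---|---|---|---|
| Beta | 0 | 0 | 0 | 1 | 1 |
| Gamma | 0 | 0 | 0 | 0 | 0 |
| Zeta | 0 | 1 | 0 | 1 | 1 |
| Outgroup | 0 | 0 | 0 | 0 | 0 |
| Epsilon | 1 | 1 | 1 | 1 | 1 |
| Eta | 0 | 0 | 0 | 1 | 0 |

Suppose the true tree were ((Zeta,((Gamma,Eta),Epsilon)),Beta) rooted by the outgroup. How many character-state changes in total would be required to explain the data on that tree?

Map each character onto ((Zeta,((Gamma,Eta),Epsilon)),Beta) (rooted by Outgroup) and count the minimum state changes it requires (Fitch parsimony):
I: 1; II: 2; III: 1; IV: 2; V: 2.
Total tree length = 8.

8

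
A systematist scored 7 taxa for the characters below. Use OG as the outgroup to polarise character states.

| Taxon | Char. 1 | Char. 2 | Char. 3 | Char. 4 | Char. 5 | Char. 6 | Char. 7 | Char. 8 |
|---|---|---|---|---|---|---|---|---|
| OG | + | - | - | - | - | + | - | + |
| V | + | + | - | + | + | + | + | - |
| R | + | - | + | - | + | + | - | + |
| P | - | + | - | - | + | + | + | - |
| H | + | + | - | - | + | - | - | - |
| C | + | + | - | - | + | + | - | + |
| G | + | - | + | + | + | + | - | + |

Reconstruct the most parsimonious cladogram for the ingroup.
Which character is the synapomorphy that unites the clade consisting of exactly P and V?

Char. 7

Character polarity is set by the outgroup: the derived state is whichever differs from the outgroup's state, so for Char. 1, Char. 6, Char. 8 the derived state is '-', and for the remaining characters it is '+'.
Char. 1 (derived state '-') is unique to P (autapomorphy; uninformative for grouping).
Only C, H, P, and V show the derived state '+' for Char. 2, supporting them as a clade.
Char. 3 (derived state '+') is shared by G and R — a synapomorphy uniting that clade.
Char. 4 groups G and V, which is incompatible with the clades supported by the remaining characters; treating it as convergent (homoplasy) costs fewer steps than any alternative tree.
Char. 5 (derived state '+') is shared by all ingroup taxa — unites the whole ingroup.
Char. 6: derived state '-' in H only — an autapomorphy, so it tells us nothing about relationships among taxa.
Only P and V show the derived state '+' for Char. 7, supporting them as a clade.
Char. 8 (derived state '-') is shared by H, P, and V — a synapomorphy uniting that clade.
Most parsimonious ingroup topology: ((((V,P),H),C),(R,G)).
The clade {P, V} is supported by Char. 7: its derived state '+' occurs in exactly those taxa and in no other taxon (including the outgroup).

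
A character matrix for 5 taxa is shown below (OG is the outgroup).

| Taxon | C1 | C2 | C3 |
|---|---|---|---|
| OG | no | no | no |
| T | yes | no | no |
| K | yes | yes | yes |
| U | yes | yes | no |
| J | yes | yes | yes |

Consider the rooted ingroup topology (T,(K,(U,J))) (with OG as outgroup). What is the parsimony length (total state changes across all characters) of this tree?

Map each character onto (T,(K,(U,J))) (rooted by OG) and count the minimum state changes it requires (Fitch parsimony):
C1: 1; C2: 1; C3: 2.
Total tree length = 4.

4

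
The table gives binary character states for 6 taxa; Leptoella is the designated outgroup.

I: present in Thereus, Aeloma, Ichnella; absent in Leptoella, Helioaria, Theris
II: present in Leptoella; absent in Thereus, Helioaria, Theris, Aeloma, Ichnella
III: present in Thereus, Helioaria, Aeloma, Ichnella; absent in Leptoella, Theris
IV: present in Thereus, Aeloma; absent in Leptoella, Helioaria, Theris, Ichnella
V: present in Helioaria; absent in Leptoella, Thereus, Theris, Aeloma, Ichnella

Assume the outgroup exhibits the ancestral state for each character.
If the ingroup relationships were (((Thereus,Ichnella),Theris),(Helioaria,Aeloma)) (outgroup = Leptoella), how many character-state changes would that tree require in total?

Map each character onto (((Thereus,Ichnella),Theris),(Helioaria,Aeloma)) (rooted by Leptoella) and count the minimum state changes it requires (Fitch parsimony):
I: 2; II: 1; III: 2; IV: 2; V: 1.
Total tree length = 8.

8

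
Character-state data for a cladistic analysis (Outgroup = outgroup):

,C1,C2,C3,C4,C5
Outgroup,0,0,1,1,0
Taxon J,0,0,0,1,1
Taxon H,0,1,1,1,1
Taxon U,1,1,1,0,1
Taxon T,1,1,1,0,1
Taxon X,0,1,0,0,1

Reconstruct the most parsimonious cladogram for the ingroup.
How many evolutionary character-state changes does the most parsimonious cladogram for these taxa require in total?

Character polarity is set by the outgroup: the derived state is whichever differs from the outgroup's state, so for C3, C4 the derived state is '0', and for the remaining characters it is '1'.
Only Taxon T and Taxon U show the derived state '1' for C1, supporting them as a clade.
Only Taxon H, Taxon T, Taxon U, and Taxon X show the derived state '1' for C2, supporting them as a clade.
C3 (state '0') occurs in Taxon J and Taxon X but conflicts with the nesting implied by the other characters — most parsimoniously interpreted as homoplasy.
C4: derived state '0' in Taxon T, Taxon U, and Taxon X only — synapomorphy for {Taxon T, Taxon U, Taxon X}.
All ingroup taxa share the derived state '1' for C5; it defines the ingroup but does not resolve relationships within it.
Most parsimonious ingroup topology: (Taxon J,(Taxon H,((Taxon U,Taxon T),Taxon X))).
Changes per character on this tree: C1: 1; C2: 1; C3: 2; C4: 1; C5: 1.
Total = 6.

6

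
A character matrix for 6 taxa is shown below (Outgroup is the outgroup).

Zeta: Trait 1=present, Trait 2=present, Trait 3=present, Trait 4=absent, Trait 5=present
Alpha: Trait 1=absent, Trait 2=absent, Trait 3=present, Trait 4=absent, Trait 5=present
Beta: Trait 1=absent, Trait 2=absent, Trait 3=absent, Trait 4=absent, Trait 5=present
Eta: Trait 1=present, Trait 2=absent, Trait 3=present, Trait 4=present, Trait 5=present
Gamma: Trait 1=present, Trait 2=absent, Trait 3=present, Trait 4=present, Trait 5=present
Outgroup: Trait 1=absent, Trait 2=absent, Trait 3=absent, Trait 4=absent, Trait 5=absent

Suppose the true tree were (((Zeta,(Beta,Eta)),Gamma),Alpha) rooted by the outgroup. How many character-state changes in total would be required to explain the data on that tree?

Map each character onto (((Zeta,(Beta,Eta)),Gamma),Alpha) (rooted by Outgroup) and count the minimum state changes it requires (Fitch parsimony):
Trait 1: 2; Trait 2: 1; Trait 3: 2; Trait 4: 2; Trait 5: 1.
Total tree length = 8.

8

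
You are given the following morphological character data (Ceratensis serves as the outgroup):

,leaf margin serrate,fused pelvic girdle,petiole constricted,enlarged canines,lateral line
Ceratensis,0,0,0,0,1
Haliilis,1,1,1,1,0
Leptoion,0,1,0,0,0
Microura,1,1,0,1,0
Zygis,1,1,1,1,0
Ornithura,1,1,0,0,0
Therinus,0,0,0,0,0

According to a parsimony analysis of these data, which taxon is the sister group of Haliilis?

Zygis

Character polarity is set by the outgroup: the derived state is whichever differs from the outgroup's state, so for lateral line the derived state is '0', and for the remaining characters it is '1'.
Only Haliilis, Microura, Ornithura, and Zygis show the derived state '1' for leaf margin serrate, supporting them as a clade.
Only Haliilis, Leptoion, Microura, Ornithura, and Zygis show the derived state '1' for fused pelvic girdle, supporting them as a clade.
petiole constricted: derived state '1' in Haliilis and Zygis only — synapomorphy for {Haliilis, Zygis}.
Only Haliilis, Microura, and Zygis show the derived state '1' for enlarged canines, supporting them as a clade.
All ingroup taxa share the derived state '0' for lateral line; it defines the ingroup but does not resolve relationships within it.
Most parsimonious ingroup topology: (((((Haliilis,Zygis),Microura),Ornithura),Leptoion),Therinus).
Haliilis and Zygis form a cherry on this tree, so they are sister taxa.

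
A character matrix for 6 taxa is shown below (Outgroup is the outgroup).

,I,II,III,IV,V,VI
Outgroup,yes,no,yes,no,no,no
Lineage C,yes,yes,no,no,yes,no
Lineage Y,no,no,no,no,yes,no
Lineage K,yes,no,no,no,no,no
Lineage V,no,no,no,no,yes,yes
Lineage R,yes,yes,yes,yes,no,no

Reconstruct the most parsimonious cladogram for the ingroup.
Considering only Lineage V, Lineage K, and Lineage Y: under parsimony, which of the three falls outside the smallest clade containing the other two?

Lineage K

Character polarity is set by the outgroup: the derived state is whichever differs from the outgroup's state, so for I, III the derived state is 'no', and for the remaining characters it is 'yes'.
I: derived state 'no' in Lineage V and Lineage Y only — synapomorphy for {Lineage V, Lineage Y}.
II groups Lineage C and Lineage R, which is incompatible with the clades supported by the remaining characters; treating it as convergent (homoplasy) costs fewer steps than any alternative tree.
Only Lineage C, Lineage K, Lineage V, and Lineage Y show the derived state 'no' for III, supporting them as a clade.
IV: derived state 'yes' in Lineage R only — an autapomorphy, so it tells us nothing about relationships among taxa.
Only Lineage C, Lineage V, and Lineage Y show the derived state 'yes' for V, supporting them as a clade.
VI: derived state 'yes' in Lineage V only — an autapomorphy, so it tells us nothing about relationships among taxa.
Most parsimonious ingroup topology: (((Lineage C,(Lineage Y,Lineage V)),Lineage K),Lineage R).
Lineage V and Lineage Y share a more recent common ancestor with each other than either does with Lineage K, so Lineage K is the least closely related of the three.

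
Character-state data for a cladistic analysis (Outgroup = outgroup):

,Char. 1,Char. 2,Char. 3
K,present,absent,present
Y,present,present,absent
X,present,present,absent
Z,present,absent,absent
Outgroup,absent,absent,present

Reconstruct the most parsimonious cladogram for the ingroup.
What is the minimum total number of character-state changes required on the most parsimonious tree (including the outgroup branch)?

3

Character polarity is set by the outgroup: the derived state is whichever differs from the outgroup's state, so for Char. 3 the derived state is 'absent', and for the remaining characters it is 'present'.
Char. 1 (derived state 'present') is shared by all ingroup taxa — unites the whole ingroup.
Char. 2 (derived state 'present') is shared by X and Y — a synapomorphy uniting that clade.
Char. 3: derived state 'absent' in X, Y, and Z only — synapomorphy for {X, Y, Z}.
Most parsimonious ingroup topology: ((Z,(X,Y)),K).
Changes per character on this tree: Char. 1: 1; Char. 2: 1; Char. 3: 1.
Total = 3.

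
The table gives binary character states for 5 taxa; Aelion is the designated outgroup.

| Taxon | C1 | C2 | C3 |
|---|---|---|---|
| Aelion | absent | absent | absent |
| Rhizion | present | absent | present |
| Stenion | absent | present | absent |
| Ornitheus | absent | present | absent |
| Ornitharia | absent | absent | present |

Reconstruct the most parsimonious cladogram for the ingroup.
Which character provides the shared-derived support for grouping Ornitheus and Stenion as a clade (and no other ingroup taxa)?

C2

The outgroup has state 'absent' for every character, so 'present' is the derived state throughout.
C1: derived state 'present' in Rhizion only — an autapomorphy, so it tells us nothing about relationships among taxa.
C2: derived state 'present' in Ornitheus and Stenion only — synapomorphy for {Ornitheus, Stenion}.
Only Ornitharia and Rhizion show the derived state 'present' for C3, supporting them as a clade.
Most parsimonious ingroup topology: ((Rhizion,Ornitharia),(Stenion,Ornitheus)).
The clade {Ornitheus, Stenion} is supported by C2: its derived state 'present' occurs in exactly those taxa and in no other taxon (including the outgroup).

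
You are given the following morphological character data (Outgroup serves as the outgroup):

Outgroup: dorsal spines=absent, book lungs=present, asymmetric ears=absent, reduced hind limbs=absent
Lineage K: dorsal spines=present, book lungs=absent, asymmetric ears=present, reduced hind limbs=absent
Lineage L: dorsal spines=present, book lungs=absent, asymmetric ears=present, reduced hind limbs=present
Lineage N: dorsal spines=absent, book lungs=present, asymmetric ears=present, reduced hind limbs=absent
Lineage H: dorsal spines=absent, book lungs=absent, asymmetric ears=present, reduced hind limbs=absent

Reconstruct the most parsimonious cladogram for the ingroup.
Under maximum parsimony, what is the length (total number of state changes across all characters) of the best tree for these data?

4

Character polarity is set by the outgroup: the derived state is whichever differs from the outgroup's state, so for book lungs the derived state is 'absent', and for the remaining characters it is 'present'.
dorsal spines (derived state 'present') is shared by Lineage K and Lineage L — a synapomorphy uniting that clade.
book lungs (derived state 'absent') is shared by Lineage H, Lineage K, and Lineage L — a synapomorphy uniting that clade.
asymmetric ears (derived state 'present') is shared by all ingroup taxa — unites the whole ingroup.
reduced hind limbs (derived state 'present') is unique to Lineage L (autapomorphy; uninformative for grouping).
Most parsimonious ingroup topology: (((Lineage K,Lineage L),Lineage H),Lineage N).
Changes per character on this tree: dorsal spines: 1; book lungs: 1; asymmetric ears: 1; reduced hind limbs: 1.
Total = 4.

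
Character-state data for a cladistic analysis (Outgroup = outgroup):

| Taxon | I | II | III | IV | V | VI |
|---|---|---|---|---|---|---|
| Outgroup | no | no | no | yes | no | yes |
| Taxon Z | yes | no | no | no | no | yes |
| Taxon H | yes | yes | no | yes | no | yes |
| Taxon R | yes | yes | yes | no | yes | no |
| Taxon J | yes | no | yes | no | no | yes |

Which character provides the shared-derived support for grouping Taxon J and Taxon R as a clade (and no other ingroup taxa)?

III

Character polarity is set by the outgroup: the derived state is whichever differs from the outgroup's state, so for IV, VI the derived state is 'no', and for the remaining characters it is 'yes'.
I (derived state 'yes') is shared by all ingroup taxa — unites the whole ingroup.
II groups Taxon H and Taxon R, which is incompatible with the clades supported by the remaining characters; treating it as convergent (homoplasy) costs fewer steps than any alternative tree.
III (derived state 'yes') is shared by Taxon J and Taxon R — a synapomorphy uniting that clade.
Only Taxon J, Taxon R, and Taxon Z show the derived state 'no' for IV, supporting them as a clade.
V: derived state 'yes' in Taxon R only — an autapomorphy, so it tells us nothing about relationships among taxa.
VI: derived state 'no' in Taxon R only — an autapomorphy, so it tells us nothing about relationships among taxa.
Most parsimonious ingroup topology: ((Taxon Z,(Taxon R,Taxon J)),Taxon H).
The clade {Taxon J, Taxon R} is supported by III: its derived state 'yes' occurs in exactly those taxa and in no other taxon (including the outgroup).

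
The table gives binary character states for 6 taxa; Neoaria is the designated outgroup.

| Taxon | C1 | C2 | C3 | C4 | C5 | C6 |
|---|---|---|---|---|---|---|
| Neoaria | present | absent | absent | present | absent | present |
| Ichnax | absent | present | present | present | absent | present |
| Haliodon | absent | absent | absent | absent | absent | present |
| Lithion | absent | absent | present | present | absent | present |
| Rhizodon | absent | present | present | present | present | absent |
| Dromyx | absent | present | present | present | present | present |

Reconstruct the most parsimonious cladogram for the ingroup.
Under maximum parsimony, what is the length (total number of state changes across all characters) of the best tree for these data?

Character polarity is set by the outgroup: the derived state is whichever differs from the outgroup's state, so for C1, C4, C6 the derived state is 'absent', and for the remaining characters it is 'present'.
All ingroup taxa share the derived state 'absent' for C1; it defines the ingroup but does not resolve relationships within it.
C2 (derived state 'present') is shared by Dromyx, Ichnax, and Rhizodon — a synapomorphy uniting that clade.
Only Dromyx, Ichnax, Lithion, and Rhizodon show the derived state 'present' for C3, supporting them as a clade.
C4 (derived state 'absent') is unique to Haliodon (autapomorphy; uninformative for grouping).
C5: derived state 'present' in Dromyx and Rhizodon only — synapomorphy for {Dromyx, Rhizodon}.
C6 (derived state 'absent') is unique to Rhizodon (autapomorphy; uninformative for grouping).
Most parsimonious ingroup topology: (((Ichnax,(Rhizodon,Dromyx)),Lithion),Haliodon).
Changes per character on this tree: C1: 1; C2: 1; C3: 1; C4: 1; C5: 1; C6: 1.
Total = 6.

6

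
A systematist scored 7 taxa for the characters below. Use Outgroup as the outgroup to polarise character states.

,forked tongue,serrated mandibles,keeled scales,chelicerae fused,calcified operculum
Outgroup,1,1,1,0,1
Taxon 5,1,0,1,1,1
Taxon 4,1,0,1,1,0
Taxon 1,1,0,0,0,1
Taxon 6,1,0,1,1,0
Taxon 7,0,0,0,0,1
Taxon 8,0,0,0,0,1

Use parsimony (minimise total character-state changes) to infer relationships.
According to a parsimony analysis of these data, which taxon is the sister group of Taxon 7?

Taxon 8

Character polarity is set by the outgroup: the derived state is whichever differs from the outgroup's state, so for forked tongue, serrated mandibles, keeled scales, calcified operculum the derived state is '0', and for the remaining characters it is '1'.
forked tongue: derived state '0' in Taxon 7 and Taxon 8 only — synapomorphy for {Taxon 7, Taxon 8}.
All ingroup taxa share the derived state '0' for serrated mandibles; it defines the ingroup but does not resolve relationships within it.
Only Taxon 1, Taxon 7, and Taxon 8 show the derived state '0' for keeled scales, supporting them as a clade.
chelicerae fused (derived state '1') is shared by Taxon 4, Taxon 5, and Taxon 6 — a synapomorphy uniting that clade.
Only Taxon 4 and Taxon 6 show the derived state '0' for calcified operculum, supporting them as a clade.
Most parsimonious ingroup topology: ((Taxon 5,(Taxon 4,Taxon 6)),(Taxon 1,(Taxon 7,Taxon 8))).
Taxon 7 and Taxon 8 form a cherry on this tree, so they are sister taxa.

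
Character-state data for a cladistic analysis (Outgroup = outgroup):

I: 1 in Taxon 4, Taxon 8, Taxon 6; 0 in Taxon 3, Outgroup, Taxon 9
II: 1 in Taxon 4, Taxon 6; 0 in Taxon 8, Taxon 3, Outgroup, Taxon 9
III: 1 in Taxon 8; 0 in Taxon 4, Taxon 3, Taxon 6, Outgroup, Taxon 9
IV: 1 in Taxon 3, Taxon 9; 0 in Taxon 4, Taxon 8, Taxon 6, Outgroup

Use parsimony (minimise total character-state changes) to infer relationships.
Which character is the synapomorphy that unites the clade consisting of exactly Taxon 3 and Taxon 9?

The outgroup has state '0' for every character, so '1' is the derived state throughout.
Only Taxon 4, Taxon 6, and Taxon 8 show the derived state '1' for I, supporting them as a clade.
Only Taxon 4 and Taxon 6 show the derived state '1' for II, supporting them as a clade.
III (derived state '1') is unique to Taxon 8 (autapomorphy; uninformative for grouping).
Only Taxon 3 and Taxon 9 show the derived state '1' for IV, supporting them as a clade.
Most parsimonious ingroup topology: (((Taxon 4,Taxon 6),Taxon 8),(Taxon 3,Taxon 9)).
The clade {Taxon 3, Taxon 9} is supported by IV: its derived state '1' occurs in exactly those taxa and in no other taxon (including the outgroup).

IV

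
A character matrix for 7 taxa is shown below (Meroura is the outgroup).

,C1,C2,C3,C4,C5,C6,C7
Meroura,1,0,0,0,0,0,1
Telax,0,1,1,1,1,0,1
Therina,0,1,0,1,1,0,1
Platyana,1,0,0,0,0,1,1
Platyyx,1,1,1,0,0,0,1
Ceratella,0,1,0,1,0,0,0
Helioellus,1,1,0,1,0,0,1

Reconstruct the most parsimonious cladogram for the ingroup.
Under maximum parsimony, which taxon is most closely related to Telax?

Character polarity is set by the outgroup: the derived state is whichever differs from the outgroup's state, so for C1, C7 the derived state is '0', and for the remaining characters it is '1'.
C1: derived state '0' in Ceratella, Telax, and Therina only — synapomorphy for {Ceratella, Telax, Therina}.
C2 (derived state '1') is shared by Ceratella, Helioellus, Platyyx, Telax, and Therina — a synapomorphy uniting that clade.
C3 (state '1') occurs in Platyyx and Telax but conflicts with the nesting implied by the other characters — most parsimoniously interpreted as homoplasy.
C4 (derived state '1') is shared by Ceratella, Helioellus, Telax, and Therina — a synapomorphy uniting that clade.
C5: derived state '1' in Telax and Therina only — synapomorphy for {Telax, Therina}.
C6: derived state '1' in Platyana only — an autapomorphy, so it tells us nothing about relationships among taxa.
C7: derived state '0' in Ceratella only — an autapomorphy, so it tells us nothing about relationships among taxa.
Most parsimonious ingroup topology: (((((Telax,Therina),Ceratella),Helioellus),Platyyx),Platyana).
Telax and Therina form a cherry on this tree, so they are sister taxa.

Therina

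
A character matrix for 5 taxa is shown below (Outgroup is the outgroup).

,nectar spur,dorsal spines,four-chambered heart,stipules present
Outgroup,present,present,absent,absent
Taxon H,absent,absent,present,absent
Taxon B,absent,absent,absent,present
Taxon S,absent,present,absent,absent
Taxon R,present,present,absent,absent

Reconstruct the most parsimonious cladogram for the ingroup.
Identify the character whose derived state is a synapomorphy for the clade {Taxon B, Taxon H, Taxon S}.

Character polarity is set by the outgroup: the derived state is whichever differs from the outgroup's state, so for nectar spur, dorsal spines the derived state is 'absent', and for the remaining characters it is 'present'.
nectar spur (derived state 'absent') is shared by Taxon B, Taxon H, and Taxon S — a synapomorphy uniting that clade.
Only Taxon B and Taxon H show the derived state 'absent' for dorsal spines, supporting them as a clade.
four-chambered heart: derived state 'present' in Taxon H only — an autapomorphy, so it tells us nothing about relationships among taxa.
stipules present: derived state 'present' in Taxon B only — an autapomorphy, so it tells us nothing about relationships among taxa.
Most parsimonious ingroup topology: (((Taxon H,Taxon B),Taxon S),Taxon R).
The clade {Taxon B, Taxon H, Taxon S} is supported by nectar spur: its derived state 'absent' occurs in exactly those taxa and in no other taxon (including the outgroup).

nectar spur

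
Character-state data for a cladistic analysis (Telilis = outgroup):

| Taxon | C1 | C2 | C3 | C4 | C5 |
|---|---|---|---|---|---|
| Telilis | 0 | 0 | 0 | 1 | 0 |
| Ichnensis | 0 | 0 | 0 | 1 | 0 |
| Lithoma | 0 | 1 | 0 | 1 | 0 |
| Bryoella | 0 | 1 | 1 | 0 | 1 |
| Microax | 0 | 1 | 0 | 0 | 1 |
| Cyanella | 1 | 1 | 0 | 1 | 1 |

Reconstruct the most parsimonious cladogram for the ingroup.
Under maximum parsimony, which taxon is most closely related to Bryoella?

Character polarity is set by the outgroup: the derived state is whichever differs from the outgroup's state, so for C4 the derived state is '0', and for the remaining characters it is '1'.
C1 (derived state '1') is unique to Cyanella (autapomorphy; uninformative for grouping).
C2 (derived state '1') is shared by Bryoella, Cyanella, Lithoma, and Microax — a synapomorphy uniting that clade.
C3 (derived state '1') is unique to Bryoella (autapomorphy; uninformative for grouping).
C4: derived state '0' in Bryoella and Microax only — synapomorphy for {Bryoella, Microax}.
Only Bryoella, Cyanella, and Microax show the derived state '1' for C5, supporting them as a clade.
Most parsimonious ingroup topology: ((((Microax,Bryoella),Cyanella),Lithoma),Ichnensis).
Bryoella and Microax form a cherry on this tree, so they are sister taxa.

Microax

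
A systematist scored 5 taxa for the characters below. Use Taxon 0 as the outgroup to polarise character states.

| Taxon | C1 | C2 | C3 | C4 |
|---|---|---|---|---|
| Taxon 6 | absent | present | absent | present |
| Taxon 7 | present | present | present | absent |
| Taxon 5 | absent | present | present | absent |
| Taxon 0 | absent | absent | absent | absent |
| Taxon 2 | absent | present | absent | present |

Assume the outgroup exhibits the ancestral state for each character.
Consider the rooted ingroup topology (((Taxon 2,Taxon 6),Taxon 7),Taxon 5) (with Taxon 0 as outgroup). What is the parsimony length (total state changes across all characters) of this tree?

Map each character onto (((Taxon 2,Taxon 6),Taxon 7),Taxon 5) (rooted by Taxon 0) and count the minimum state changes it requires (Fitch parsimony):
C1: 1; C2: 1; C3: 2; C4: 1.
Total tree length = 5.

5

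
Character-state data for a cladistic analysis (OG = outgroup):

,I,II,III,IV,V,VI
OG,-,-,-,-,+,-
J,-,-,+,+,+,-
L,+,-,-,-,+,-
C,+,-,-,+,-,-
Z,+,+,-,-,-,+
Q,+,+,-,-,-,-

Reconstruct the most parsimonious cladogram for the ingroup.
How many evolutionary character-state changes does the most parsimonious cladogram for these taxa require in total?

7

Character polarity is set by the outgroup: the derived state is whichever differs from the outgroup's state, so for V the derived state is '-', and for the remaining characters it is '+'.
I: derived state '+' in C, L, Q, and Z only — synapomorphy for {C, L, Q, Z}.
II (derived state '+') is shared by Q and Z — a synapomorphy uniting that clade.
III (derived state '+') is unique to J (autapomorphy; uninformative for grouping).
IV groups C and J, which is incompatible with the clades supported by the remaining characters; treating it as convergent (homoplasy) costs fewer steps than any alternative tree.
V (derived state '-') is shared by C, Q, and Z — a synapomorphy uniting that clade.
VI (derived state '+') is unique to Z (autapomorphy; uninformative for grouping).
Most parsimonious ingroup topology: (J,(L,(C,(Z,Q)))).
Changes per character on this tree: I: 1; II: 1; III: 1; IV: 2; V: 1; VI: 1.
Total = 7.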